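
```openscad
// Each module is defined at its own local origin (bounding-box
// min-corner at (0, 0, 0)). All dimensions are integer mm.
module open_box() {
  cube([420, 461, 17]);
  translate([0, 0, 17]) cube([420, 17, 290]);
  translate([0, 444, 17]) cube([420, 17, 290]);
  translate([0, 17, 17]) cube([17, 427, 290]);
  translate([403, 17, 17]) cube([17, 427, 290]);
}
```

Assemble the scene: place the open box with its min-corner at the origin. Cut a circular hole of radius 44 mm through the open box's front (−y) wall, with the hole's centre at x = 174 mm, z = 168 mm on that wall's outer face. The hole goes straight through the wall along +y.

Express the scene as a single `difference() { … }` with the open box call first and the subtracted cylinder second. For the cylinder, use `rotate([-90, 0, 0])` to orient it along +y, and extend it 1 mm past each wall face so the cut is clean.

difference() {
  open_box();
  translate([174, -1, 168]) rotate([-90, 0, 0]) cylinder(h = 19, r = 44);
}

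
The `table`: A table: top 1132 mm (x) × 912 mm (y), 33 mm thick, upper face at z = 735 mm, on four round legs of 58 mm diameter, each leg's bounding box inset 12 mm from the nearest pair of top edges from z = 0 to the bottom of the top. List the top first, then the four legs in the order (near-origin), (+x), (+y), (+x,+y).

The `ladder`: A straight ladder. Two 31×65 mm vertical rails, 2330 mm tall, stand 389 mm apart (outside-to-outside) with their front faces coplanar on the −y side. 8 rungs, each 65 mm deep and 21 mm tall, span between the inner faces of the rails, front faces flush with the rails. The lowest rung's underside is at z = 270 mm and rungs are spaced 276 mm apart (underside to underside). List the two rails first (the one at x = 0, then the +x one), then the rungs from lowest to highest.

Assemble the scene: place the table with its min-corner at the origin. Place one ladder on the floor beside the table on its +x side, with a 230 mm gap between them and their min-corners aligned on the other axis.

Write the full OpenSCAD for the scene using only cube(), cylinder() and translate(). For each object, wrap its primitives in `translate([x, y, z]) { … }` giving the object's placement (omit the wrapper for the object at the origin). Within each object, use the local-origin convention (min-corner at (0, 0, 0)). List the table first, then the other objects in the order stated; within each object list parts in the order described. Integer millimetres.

translate([0, 0, 702]) cube([1132, 912, 33]);
translate([41, 41, 0]) cylinder(h = 702, r = 29);
translate([1091, 41, 0]) cylinder(h = 702, r = 29);
translate([41, 871, 0]) cylinder(h = 702, r = 29);
translate([1091, 871, 0]) cylinder(h = 702, r = 29);
translate([1362, 0, 0]) {
  cube([31, 65, 2330]);
  translate([358, 0, 0]) cube([31, 65, 2330]);
  translate([31, 0, 270]) cube([327, 65, 21]);
  translate([31, 0, 546]) cube([327, 65, 21]);
  translate([31, 0, 822]) cube([327, 65, 21]);
  translate([31, 0, 1098]) cube([327, 65, 21]);
  translate([31, 0, 1374]) cube([327, 65, 21]);
  translate([31, 0, 1650]) cube([327, 65, 21]);
  translate([31, 0, 1926]) cube([327, 65, 21]);
  translate([31, 0, 2202]) cube([327, 65, 21]);
}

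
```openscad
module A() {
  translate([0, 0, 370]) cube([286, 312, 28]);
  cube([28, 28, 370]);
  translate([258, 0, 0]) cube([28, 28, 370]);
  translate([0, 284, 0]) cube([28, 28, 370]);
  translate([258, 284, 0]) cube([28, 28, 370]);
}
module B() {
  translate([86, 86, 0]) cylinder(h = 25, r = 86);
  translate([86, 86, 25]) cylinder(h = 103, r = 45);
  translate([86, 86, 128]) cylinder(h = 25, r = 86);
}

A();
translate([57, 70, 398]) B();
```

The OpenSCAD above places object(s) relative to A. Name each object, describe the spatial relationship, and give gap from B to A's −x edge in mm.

The spool's min-x is at 57; the stool's min-x is 0; gap = 57 mm.

A is a stool. B is a spool. The spool is on top of the stool, centred. The gap from the spool to the stool's −x edge is 57 mm.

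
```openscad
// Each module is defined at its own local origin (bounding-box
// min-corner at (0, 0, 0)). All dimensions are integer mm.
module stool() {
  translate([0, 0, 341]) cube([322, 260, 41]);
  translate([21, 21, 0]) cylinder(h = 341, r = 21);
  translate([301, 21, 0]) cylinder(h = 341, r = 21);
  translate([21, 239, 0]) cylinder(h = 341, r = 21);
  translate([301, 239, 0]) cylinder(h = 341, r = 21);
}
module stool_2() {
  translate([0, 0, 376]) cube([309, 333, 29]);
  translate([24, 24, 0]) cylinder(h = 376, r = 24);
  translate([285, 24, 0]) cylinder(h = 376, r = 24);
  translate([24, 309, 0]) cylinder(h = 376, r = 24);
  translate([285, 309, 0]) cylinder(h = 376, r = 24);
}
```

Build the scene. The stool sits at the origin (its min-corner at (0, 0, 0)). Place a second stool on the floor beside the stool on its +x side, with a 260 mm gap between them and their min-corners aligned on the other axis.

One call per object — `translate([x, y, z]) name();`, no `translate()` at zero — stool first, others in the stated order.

stool();
translate([582, 0, 0]) stool_2();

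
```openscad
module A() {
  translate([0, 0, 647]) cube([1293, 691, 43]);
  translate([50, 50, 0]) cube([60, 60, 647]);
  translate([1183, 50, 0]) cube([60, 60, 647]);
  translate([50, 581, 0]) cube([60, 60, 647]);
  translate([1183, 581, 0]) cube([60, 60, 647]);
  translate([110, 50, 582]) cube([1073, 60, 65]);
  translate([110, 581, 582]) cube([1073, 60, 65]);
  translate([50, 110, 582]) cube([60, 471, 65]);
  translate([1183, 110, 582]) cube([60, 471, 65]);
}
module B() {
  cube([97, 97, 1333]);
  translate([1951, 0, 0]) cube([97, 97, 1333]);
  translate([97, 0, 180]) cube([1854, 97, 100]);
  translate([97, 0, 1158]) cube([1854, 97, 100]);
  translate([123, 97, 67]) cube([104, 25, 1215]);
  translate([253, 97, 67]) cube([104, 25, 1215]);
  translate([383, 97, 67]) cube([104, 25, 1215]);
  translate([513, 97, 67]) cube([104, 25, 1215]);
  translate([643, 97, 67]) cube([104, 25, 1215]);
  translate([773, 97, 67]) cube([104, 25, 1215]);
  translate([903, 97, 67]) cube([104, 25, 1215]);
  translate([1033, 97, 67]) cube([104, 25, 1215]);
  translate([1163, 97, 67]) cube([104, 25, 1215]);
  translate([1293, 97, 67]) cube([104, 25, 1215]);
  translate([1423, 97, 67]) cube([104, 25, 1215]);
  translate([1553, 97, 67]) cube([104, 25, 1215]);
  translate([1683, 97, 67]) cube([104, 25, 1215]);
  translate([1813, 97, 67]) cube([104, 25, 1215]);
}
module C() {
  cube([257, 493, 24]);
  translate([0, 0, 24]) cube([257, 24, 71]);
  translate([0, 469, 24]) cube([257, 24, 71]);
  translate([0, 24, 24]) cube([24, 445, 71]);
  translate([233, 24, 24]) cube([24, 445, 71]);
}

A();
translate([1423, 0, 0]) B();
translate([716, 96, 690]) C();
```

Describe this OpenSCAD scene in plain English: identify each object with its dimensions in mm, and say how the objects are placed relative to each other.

A is a rectangular dining table. The top is 1293×691×43 mm with its upper surface at z = 690 mm. It stands on four 60×60 mm square legs, each inset 50 mm from the nearest pair of top edges, running from the floor to the underside of the top. Four apron rails, 60 mm thick and 65 mm tall, run between adjacent legs with their top edges flush with the underside of the top and their outer faces flush with the legs' outer faces.

B is a fence section. Two 97×97 mm posts, 1333 mm tall, stand on the floor with a clear span of 1854 mm between their inner faces. Two horizontal rails of 97×100 mm section span the gap between the posts with their undersides at z = 180 mm and z = 1158 mm, flush with the posts' −y face. 14 pickets, each 104 mm wide, 25 mm thick and 1215 mm tall, are fixed to the +y face of the rails with their bottoms at z = 67 mm, evenly spaced across the span with equal gaps (rounded down to the nearest mm) at the −x end and between each pair — any rounding remainder accumulates at the +x end.

C is an open storage box with external size 257×493×95 mm and wall thickness 24 mm (the base is also 24 mm thick). The base covers the whole footprint; the four walls stand on the base, with the y-facing walls full-width and the x-facing walls fitting between their inner faces.

The fence section is on the floor beside the table on its +x side. The open box is on top of the table.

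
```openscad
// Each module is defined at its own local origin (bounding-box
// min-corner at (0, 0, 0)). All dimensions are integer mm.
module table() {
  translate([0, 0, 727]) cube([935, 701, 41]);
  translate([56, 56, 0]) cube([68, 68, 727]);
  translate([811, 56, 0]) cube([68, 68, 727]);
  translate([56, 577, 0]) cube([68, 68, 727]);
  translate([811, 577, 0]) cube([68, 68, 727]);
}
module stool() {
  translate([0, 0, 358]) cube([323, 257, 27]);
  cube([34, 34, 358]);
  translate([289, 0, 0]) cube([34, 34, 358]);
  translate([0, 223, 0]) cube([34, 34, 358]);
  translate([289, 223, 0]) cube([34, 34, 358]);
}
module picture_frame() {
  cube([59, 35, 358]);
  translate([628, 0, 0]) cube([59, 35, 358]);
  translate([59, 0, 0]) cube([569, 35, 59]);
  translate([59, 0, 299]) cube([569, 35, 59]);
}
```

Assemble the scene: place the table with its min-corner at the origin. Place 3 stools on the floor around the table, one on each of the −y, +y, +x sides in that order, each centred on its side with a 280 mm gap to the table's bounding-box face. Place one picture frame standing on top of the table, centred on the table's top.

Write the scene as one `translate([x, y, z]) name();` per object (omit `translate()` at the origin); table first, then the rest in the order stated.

table();
translate([306, -537, 0]) stool();
translate([306, 981, 0]) stool();
translate([1215, 222, 0]) stool();
translate([124, 333, 768]) picture_frame();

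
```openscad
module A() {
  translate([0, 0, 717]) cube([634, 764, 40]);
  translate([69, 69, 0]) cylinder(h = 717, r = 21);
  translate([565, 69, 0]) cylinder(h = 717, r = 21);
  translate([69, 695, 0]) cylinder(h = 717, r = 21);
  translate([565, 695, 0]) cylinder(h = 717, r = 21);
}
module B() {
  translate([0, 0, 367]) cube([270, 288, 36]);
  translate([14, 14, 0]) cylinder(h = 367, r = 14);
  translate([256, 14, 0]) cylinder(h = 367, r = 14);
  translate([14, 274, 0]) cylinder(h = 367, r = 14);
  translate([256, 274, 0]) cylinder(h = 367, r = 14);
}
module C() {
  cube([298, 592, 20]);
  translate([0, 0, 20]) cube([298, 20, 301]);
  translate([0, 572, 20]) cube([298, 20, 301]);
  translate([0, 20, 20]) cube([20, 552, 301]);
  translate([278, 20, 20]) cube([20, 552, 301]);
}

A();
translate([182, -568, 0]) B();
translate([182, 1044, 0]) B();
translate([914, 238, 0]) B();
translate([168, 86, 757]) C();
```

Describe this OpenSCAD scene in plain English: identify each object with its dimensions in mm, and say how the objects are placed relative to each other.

A is a table: top 634 mm (x) × 764 mm (y), 40 mm thick, upper face at z = 757 mm, on four round legs of 42 mm diameter, each leg's bounding box inset 48 mm from the nearest pair of top edges, running from z = 0 to the bottom of the top.

B is a simple wooden stool: a rectangular seat 270 mm (x) by 288 mm (y), 36 mm thick, top face at z = 403 mm, on four round legs, each 28 mm in diameter. The legs rest on z = 0, each leg's axis is inset half a diameter from the nearest pair of seat edges (so the leg's bounding box is flush with the corner).

C is an open-topped rectangular box: outside dimensions 298×592×321 mm, with a uniform wall and base thickness of 20 mm. The base is a full 298×592 slab on the floor; four walls sit on top of the base. The front and back walls (the −y and +y sides) span the full width; the two side walls fit between them.

Three stools sit around the table at the −y, +y, +x sides. The open box is on top of the table, centred.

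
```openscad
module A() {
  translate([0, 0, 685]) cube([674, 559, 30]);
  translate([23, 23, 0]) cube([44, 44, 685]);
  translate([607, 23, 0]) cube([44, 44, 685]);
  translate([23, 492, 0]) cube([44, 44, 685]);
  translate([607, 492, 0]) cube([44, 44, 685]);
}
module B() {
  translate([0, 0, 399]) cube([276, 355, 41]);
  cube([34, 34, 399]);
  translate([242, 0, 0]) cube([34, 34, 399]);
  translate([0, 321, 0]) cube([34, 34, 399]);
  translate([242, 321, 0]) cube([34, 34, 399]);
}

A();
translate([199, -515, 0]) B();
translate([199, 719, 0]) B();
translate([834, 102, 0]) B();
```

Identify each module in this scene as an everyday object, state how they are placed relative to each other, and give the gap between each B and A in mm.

Each stool's nearest face is 160 mm from the table's bounding box.

A is a table. B is a stool. Three stools sit around the table at the −y, +y, +x sides. The gap between each stool and the table is 160 mm.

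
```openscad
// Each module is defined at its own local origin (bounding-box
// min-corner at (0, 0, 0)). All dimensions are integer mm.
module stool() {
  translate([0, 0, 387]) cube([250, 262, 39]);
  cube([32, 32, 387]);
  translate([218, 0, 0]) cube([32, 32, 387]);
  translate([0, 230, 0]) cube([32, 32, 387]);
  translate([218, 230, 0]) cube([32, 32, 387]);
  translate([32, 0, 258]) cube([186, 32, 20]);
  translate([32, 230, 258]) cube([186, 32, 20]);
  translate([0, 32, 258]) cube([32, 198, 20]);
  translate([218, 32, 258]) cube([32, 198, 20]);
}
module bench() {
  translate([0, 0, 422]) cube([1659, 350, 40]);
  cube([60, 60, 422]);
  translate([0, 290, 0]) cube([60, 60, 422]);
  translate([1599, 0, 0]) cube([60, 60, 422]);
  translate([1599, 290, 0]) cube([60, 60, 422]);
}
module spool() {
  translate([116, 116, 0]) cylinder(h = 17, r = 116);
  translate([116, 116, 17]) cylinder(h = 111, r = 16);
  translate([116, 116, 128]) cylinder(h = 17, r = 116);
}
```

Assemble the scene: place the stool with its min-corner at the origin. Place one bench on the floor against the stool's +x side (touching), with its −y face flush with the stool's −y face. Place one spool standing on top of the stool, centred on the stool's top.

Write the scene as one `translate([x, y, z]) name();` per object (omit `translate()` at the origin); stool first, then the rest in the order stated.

stool();
translate([250, 0, 0]) bench();
translate([9, 15, 426]) spool();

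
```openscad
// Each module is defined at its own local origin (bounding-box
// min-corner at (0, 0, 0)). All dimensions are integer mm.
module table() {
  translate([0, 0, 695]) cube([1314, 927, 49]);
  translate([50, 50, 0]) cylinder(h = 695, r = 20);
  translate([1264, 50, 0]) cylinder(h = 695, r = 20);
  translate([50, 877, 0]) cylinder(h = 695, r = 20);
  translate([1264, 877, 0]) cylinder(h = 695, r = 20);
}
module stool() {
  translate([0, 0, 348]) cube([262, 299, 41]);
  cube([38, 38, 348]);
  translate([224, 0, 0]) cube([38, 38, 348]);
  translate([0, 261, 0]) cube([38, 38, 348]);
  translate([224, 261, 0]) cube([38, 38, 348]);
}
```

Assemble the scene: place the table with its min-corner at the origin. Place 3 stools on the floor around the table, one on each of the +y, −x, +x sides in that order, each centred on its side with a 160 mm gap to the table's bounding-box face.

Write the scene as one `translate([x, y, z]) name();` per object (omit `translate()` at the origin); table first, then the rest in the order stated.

table();
translate([526, 1087, 0]) stool();
translate([-422, 314, 0]) stool();
translate([1474, 314, 0]) stool();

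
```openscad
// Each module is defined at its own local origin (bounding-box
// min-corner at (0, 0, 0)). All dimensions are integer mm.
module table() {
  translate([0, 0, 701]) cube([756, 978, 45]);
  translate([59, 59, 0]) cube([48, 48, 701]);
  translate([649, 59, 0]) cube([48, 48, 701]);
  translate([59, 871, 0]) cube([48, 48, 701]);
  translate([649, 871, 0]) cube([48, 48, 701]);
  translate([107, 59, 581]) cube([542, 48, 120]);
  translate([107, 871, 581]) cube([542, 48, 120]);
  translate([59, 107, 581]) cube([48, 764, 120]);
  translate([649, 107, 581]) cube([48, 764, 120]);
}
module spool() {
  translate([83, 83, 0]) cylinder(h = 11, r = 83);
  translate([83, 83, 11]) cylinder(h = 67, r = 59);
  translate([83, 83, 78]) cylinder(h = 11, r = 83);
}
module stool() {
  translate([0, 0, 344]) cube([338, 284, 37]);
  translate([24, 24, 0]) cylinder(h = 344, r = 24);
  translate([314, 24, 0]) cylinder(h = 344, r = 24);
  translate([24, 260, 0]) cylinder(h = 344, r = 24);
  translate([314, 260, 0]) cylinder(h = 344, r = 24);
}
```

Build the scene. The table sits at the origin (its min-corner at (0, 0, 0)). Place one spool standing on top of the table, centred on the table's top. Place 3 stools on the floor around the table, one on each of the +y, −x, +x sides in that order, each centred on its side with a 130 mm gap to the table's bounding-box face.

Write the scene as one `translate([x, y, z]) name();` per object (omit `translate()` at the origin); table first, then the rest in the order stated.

table();
translate([295, 406, 746]) spool();
translate([209, 1108, 0]) stool();
translate([-468, 347, 0]) stool();
translate([886, 347, 0]) stool();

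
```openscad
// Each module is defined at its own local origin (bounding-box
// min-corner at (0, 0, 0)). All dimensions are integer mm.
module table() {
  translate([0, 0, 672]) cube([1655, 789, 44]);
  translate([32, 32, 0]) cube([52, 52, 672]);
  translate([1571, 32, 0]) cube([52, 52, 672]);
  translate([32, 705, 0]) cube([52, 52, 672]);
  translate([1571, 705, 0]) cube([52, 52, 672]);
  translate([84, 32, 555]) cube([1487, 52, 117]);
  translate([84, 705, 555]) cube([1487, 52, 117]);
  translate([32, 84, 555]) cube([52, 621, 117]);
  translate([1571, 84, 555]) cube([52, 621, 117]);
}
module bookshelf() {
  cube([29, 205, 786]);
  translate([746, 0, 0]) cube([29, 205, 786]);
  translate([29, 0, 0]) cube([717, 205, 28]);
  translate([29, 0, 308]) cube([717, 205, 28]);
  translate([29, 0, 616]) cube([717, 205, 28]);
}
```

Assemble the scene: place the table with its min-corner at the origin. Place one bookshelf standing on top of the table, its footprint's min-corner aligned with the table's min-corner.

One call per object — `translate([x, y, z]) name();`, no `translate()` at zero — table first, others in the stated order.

table();
translate([0, 0, 716]) bookshelf();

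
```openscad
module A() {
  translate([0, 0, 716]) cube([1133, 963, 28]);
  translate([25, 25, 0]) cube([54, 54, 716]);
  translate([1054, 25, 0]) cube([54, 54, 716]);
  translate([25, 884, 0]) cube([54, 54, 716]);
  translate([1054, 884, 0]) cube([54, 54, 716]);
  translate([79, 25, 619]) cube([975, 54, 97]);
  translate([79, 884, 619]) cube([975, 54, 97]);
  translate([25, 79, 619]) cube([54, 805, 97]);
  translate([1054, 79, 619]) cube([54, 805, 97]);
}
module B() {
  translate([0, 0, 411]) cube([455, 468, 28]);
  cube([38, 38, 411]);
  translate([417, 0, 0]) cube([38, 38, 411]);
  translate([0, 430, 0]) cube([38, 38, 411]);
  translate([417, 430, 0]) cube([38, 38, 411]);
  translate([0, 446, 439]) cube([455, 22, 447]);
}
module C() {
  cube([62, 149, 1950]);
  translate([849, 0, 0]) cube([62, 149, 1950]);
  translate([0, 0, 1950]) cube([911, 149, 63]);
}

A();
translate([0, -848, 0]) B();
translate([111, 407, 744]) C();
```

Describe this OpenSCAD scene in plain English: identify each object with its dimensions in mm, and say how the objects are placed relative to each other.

A is a table with a 1133×963 mm rectangular top, 28 mm thick, top surface at z = 744 mm, supported by four 54×54 mm square legs, each inset 25 mm from the nearest pair of top edges, running from the floor. Four apron rails, 54 mm thick and 97 mm tall, run between adjacent legs with their top edges flush with the underside of the top and their outer faces flush with the legs' outer faces.

B is a chair: 455×468 mm seat, 28 mm thick, top at z = 439 mm, on four 38 mm square corner legs flush with the seat edges. A 22 mm thick backrest slab spans the full seat width, extending 447 mm above the seat top, its back face flush with the seat's +y edge.

C is a door frame. The clear opening is 787 mm wide and 1950 mm high. Two 62 mm wide jambs, 149 mm deep, stand either side of the opening from the floor to the top of the opening. A 63 mm thick head sits across the top of both jambs, spanning the full outside width of the frame.

The chair is on the floor beside the table on its −y side. The door frame is on top of the table, centred.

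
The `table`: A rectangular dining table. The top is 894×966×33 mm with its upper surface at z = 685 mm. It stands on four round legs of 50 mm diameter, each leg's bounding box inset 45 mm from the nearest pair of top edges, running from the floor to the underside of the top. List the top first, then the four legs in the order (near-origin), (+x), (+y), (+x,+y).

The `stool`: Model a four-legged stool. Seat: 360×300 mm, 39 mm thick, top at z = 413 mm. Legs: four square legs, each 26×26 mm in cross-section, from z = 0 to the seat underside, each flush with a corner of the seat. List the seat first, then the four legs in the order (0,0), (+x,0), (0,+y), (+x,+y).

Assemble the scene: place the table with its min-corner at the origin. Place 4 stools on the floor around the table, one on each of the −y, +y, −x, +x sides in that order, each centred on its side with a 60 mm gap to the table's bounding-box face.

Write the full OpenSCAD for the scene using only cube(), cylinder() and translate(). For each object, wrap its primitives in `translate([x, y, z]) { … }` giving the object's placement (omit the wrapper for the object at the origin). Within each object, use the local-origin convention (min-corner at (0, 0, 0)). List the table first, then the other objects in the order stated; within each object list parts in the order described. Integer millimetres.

translate([0, 0, 652]) cube([894, 966, 33]);
translate([70, 70, 0]) cylinder(h = 652, r = 25);
translate([824, 70, 0]) cylinder(h = 652, r = 25);
translate([70, 896, 0]) cylinder(h = 652, r = 25);
translate([824, 896, 0]) cylinder(h = 652, r = 25);
translate([267, -360, 0]) {
  translate([0, 0, 374]) cube([360, 300, 39]);
  cube([26, 26, 374]);
  translate([334, 0, 0]) cube([26, 26, 374]);
  translate([0, 274, 0]) cube([26, 26, 374]);
  translate([334, 274, 0]) cube([26, 26, 374]);
}
translate([267, 1026, 0]) {
  translate([0, 0, 374]) cube([360, 300, 39]);
  cube([26, 26, 374]);
  translate([334, 0, 0]) cube([26, 26, 374]);
  translate([0, 274, 0]) cube([26, 26, 374]);
  translate([334, 274, 0]) cube([26, 26, 374]);
}
translate([-420, 333, 0]) {
  translate([0, 0, 374]) cube([360, 300, 39]);
  cube([26, 26, 374]);
  translate([334, 0, 0]) cube([26, 26, 374]);
  translate([0, 274, 0]) cube([26, 26, 374]);
  translate([334, 274, 0]) cube([26, 26, 374]);
}
translate([954, 333, 0]) {
  translate([0, 0, 374]) cube([360, 300, 39]);
  cube([26, 26, 374]);
  translate([334, 0, 0]) cube([26, 26, 374]);
  translate([0, 274, 0]) cube([26, 26, 374]);
  translate([334, 274, 0]) cube([26, 26, 374]);
}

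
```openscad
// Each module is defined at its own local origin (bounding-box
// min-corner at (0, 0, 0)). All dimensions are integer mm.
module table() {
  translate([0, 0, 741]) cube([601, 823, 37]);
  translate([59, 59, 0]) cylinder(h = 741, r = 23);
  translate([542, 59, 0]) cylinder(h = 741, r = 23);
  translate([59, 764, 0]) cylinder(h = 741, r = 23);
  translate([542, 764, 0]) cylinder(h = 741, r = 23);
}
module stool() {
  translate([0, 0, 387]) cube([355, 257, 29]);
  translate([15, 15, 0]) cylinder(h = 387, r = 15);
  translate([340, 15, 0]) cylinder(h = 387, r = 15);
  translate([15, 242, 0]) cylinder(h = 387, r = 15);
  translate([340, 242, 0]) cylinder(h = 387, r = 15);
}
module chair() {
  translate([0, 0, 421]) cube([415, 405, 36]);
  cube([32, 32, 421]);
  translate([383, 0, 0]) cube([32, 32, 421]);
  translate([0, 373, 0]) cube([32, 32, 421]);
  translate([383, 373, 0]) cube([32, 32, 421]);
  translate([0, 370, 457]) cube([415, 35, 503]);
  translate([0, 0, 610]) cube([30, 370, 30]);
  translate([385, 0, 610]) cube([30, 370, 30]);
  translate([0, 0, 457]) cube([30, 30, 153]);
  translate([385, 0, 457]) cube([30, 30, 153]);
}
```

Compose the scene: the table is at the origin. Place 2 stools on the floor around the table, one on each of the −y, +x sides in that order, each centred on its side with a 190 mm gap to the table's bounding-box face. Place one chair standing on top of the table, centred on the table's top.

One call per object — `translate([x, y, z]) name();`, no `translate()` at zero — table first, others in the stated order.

table();
translate([123, -447, 0]) stool();
translate([791, 283, 0]) stool();
translate([93, 209, 778]) chair();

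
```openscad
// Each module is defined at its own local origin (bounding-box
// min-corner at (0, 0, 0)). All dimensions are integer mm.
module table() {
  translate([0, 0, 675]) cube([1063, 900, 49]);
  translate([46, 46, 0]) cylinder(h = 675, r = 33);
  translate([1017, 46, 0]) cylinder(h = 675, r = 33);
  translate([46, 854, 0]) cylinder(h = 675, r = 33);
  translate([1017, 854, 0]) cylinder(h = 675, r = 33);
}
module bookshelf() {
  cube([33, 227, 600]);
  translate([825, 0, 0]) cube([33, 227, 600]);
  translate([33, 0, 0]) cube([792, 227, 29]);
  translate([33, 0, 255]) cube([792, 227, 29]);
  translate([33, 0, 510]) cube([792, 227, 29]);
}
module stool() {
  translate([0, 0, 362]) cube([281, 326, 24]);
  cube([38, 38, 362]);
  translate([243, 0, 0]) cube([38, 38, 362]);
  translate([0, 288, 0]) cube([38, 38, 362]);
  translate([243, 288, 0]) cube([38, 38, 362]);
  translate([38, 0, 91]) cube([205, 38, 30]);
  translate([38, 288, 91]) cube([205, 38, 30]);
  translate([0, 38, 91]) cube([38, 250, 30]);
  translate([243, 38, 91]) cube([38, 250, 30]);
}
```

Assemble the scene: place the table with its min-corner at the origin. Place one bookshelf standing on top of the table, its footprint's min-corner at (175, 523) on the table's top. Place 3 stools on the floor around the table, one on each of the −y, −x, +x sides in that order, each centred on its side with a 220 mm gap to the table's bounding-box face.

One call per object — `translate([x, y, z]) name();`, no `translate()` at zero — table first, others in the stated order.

table();
translate([175, 523, 724]) bookshelf();
translate([391, -546, 0]) stool();
translate([-501, 287, 0]) stool();
translate([1283, 287, 0]) stool();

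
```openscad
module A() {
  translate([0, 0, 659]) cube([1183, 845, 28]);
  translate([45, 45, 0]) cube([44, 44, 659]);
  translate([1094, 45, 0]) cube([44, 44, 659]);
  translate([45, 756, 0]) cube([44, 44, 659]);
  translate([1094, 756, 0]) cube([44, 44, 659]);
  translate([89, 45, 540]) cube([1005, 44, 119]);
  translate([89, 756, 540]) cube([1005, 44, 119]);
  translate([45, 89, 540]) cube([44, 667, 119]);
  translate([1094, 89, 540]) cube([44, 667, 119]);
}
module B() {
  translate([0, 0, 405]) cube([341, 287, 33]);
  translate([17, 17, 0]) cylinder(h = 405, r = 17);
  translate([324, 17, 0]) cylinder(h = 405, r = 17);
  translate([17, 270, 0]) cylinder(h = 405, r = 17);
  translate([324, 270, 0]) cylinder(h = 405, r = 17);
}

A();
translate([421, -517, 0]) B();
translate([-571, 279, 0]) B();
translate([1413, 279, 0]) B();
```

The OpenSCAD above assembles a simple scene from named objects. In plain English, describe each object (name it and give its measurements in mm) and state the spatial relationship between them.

A is a rectangular dining table. The top is 1183×845×28 mm with its upper surface at z = 687 mm. It stands on four 44×44 mm square legs, each inset 45 mm from the nearest pair of top edges, running from the floor to the underside of the top. Four apron rails, 44 mm thick and 119 mm tall, run between adjacent legs with their top edges flush with the underside of the top and their outer faces flush with the legs' outer faces.

B is a four-legged stool. The seat is a 341×287×33 mm slab whose top surface is at z = 438 mm; four round legs, each 34 mm in diameter, run from the floor (z = 0) to the underside of the seat, each leg's axis is inset half a diameter from the nearest pair of seat edges (so the leg's bounding box is flush with the corner).

Three stools sit around the table at the −y, −x, +x sides.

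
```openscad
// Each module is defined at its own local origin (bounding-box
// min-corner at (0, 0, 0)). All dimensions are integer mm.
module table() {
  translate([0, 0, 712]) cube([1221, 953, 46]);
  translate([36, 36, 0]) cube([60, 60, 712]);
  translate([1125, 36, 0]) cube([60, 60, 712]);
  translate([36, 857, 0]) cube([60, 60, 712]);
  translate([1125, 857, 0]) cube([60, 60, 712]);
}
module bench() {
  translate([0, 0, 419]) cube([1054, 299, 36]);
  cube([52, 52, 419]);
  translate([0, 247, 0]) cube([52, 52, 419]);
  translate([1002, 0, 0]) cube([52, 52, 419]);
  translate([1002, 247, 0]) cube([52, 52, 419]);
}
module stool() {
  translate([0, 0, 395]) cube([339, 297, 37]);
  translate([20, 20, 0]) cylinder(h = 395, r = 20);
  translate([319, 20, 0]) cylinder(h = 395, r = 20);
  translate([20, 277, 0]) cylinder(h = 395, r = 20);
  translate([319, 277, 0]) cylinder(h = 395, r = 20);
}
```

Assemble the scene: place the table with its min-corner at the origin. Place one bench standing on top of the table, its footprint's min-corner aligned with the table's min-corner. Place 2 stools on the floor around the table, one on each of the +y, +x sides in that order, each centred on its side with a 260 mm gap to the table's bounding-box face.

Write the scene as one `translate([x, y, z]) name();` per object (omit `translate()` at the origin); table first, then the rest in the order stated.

table();
translate([0, 0, 758]) bench();
translate([441, 1213, 0]) stool();
translate([1481, 328, 0]) stool();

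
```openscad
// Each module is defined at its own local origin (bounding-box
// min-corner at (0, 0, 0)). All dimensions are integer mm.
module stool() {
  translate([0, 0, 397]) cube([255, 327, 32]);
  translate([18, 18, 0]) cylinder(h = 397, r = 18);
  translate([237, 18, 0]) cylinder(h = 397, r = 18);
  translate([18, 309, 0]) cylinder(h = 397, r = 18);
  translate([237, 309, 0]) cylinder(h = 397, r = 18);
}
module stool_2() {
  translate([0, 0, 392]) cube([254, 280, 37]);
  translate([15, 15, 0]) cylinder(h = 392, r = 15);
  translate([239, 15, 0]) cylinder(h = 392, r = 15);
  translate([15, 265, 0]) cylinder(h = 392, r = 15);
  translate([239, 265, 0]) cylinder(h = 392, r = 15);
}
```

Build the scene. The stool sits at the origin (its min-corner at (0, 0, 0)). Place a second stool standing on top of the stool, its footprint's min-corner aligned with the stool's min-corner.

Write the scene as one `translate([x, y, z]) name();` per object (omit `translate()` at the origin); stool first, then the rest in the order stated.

stool();
translate([0, 0, 429]) stool_2();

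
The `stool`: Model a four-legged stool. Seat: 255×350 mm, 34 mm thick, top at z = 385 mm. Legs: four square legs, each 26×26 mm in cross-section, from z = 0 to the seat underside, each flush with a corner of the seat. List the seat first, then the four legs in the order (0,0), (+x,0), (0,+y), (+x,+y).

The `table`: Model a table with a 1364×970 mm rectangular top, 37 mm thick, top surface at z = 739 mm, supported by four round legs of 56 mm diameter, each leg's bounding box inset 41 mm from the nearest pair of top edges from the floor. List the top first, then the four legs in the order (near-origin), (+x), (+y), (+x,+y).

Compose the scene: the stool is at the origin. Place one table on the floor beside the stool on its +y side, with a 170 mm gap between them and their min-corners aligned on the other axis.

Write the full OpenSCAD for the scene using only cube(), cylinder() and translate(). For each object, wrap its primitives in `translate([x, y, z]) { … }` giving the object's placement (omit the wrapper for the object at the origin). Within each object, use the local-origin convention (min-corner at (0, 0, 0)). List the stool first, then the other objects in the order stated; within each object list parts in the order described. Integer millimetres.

translate([0, 0, 351]) cube([255, 350, 34]);
cube([26, 26, 351]);
translate([229, 0, 0]) cube([26, 26, 351]);
translate([0, 324, 0]) cube([26, 26, 351]);
translate([229, 324, 0]) cube([26, 26, 351]);
translate([0, 520, 0]) {
  translate([0, 0, 702]) cube([1364, 970, 37]);
  translate([69, 69, 0]) cylinder(h = 702, r = 28);
  translate([1295, 69, 0]) cylinder(h = 702, r = 28);
  translate([69, 901, 0]) cylinder(h = 702, r = 28);
  translate([1295, 901, 0]) cylinder(h = 702, r = 28);
}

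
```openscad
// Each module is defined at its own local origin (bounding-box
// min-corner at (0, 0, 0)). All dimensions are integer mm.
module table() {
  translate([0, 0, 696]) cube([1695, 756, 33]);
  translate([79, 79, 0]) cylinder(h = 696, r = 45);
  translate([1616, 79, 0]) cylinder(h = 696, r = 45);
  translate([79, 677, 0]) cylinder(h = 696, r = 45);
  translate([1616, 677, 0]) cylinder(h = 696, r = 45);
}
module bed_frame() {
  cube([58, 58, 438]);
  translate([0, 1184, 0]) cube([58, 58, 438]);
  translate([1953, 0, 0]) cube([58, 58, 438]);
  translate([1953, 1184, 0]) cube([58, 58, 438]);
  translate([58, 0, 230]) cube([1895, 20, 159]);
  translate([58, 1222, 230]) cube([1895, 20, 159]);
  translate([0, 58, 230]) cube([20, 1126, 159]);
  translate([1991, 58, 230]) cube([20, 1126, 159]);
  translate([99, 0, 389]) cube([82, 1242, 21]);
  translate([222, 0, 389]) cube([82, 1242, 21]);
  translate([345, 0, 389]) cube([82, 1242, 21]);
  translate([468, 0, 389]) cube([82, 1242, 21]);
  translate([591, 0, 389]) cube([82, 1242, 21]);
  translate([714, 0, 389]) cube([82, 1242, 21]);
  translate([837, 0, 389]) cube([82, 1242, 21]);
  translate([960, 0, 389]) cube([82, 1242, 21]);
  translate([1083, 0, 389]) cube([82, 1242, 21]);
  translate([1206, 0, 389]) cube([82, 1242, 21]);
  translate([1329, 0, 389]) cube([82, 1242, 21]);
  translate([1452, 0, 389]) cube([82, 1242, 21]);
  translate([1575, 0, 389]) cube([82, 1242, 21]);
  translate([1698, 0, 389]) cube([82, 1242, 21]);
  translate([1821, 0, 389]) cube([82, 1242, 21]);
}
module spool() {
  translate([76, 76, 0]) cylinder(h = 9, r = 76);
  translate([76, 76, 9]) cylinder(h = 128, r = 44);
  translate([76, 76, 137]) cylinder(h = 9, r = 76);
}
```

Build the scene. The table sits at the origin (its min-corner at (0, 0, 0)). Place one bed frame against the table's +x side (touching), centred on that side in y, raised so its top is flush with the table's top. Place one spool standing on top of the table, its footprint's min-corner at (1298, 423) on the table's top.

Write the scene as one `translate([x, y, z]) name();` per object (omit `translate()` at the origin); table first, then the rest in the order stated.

table();
translate([1695, -243, 291]) bed_frame();
translate([1298, 423, 729]) spool();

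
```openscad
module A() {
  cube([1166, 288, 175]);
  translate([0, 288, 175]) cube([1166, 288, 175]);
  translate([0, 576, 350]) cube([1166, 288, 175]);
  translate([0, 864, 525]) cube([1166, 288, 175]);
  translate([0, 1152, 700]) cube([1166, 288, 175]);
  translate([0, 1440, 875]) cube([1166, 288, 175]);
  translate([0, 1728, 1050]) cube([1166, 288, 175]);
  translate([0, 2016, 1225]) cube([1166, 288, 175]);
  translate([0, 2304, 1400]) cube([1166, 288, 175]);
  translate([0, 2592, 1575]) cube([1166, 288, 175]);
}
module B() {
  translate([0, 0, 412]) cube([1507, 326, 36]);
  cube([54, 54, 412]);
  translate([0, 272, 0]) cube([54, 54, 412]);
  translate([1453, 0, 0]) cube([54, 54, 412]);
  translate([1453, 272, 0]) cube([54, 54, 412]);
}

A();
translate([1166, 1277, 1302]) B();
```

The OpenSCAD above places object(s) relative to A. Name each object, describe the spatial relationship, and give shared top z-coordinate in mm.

A is a staircase. B is a bench. The bench is beside the staircase with their tops flush at z = 1750. The shared top z-coordinate is 1750 mm.

Both tops at z = 1750 mm.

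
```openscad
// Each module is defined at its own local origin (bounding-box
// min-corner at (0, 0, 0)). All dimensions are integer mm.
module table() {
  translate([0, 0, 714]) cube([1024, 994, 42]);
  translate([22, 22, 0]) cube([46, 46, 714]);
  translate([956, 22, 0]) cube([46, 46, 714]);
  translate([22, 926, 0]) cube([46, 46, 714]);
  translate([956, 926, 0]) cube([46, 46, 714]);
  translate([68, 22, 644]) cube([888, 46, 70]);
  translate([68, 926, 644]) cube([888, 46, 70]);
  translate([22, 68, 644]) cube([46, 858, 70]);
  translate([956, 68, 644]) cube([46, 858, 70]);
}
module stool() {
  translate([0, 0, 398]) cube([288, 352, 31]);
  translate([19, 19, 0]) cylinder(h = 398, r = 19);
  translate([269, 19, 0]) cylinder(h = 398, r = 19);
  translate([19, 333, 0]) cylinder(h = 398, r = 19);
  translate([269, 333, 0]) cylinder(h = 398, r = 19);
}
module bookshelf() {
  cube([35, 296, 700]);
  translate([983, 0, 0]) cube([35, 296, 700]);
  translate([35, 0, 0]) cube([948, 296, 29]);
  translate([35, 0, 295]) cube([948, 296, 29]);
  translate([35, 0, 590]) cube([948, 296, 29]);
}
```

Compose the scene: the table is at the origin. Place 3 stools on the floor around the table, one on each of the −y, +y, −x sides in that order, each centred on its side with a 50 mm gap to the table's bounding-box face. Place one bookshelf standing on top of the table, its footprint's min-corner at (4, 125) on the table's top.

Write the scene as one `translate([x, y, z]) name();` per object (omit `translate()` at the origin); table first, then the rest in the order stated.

table();
translate([368, -402, 0]) stool();
translate([368, 1044, 0]) stool();
translate([-338, 321, 0]) stool();
translate([4, 125, 756]) bookshelf();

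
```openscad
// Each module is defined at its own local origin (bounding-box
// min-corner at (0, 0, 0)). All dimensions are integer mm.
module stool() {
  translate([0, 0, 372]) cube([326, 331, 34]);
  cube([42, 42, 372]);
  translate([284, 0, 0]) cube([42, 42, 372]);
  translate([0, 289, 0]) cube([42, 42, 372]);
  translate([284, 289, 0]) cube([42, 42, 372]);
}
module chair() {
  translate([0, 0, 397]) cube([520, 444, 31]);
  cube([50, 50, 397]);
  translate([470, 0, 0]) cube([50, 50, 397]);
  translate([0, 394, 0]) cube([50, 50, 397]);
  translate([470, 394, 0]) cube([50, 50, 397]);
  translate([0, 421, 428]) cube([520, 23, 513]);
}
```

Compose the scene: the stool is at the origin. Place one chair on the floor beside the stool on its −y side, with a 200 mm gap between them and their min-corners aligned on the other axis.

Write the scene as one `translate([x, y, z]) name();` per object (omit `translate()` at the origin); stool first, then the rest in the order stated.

stool();
translate([0, -644, 0]) chair();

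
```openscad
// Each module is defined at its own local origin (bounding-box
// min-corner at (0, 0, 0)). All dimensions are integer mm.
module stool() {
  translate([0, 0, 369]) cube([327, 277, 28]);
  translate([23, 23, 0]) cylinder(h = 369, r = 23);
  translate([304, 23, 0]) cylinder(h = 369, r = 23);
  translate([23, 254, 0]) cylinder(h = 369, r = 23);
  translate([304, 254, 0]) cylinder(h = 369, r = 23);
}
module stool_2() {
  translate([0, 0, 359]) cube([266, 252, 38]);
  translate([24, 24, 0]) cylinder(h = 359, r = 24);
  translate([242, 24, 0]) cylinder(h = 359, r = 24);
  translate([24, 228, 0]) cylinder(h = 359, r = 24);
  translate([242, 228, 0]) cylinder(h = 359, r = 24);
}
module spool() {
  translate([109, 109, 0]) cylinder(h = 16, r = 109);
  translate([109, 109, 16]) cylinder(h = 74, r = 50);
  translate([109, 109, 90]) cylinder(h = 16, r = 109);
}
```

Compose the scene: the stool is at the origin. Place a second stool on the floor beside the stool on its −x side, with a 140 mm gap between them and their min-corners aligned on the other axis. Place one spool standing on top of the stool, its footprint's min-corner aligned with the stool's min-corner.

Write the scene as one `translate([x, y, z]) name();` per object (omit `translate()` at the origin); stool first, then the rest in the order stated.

stool();
translate([-406, 0, 0]) stool_2();
translate([0, 0, 397]) spool();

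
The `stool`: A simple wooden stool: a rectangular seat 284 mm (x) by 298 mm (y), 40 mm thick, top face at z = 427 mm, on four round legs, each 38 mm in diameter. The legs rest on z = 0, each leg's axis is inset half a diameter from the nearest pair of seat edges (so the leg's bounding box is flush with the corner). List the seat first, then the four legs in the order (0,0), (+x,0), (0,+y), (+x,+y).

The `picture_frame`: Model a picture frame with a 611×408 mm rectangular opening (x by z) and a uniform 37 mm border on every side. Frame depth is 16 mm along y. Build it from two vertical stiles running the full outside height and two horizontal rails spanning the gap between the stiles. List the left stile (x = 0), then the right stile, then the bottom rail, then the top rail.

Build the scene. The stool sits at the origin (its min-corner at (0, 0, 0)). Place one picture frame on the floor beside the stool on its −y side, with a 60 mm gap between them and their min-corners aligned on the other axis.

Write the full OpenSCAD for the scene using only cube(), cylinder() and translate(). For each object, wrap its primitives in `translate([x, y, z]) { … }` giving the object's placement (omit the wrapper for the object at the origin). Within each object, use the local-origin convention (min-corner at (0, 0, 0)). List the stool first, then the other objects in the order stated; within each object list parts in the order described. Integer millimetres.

translate([0, 0, 387]) cube([284, 298, 40]);
translate([19, 19, 0]) cylinder(h = 387, r = 19);
translate([265, 19, 0]) cylinder(h = 387, r = 19);
translate([19, 279, 0]) cylinder(h = 387, r = 19);
translate([265, 279, 0]) cylinder(h = 387, r = 19);
translate([0, -76, 0]) {
  cube([37, 16, 482]);
  translate([648, 0, 0]) cube([37, 16, 482]);
  translate([37, 0, 0]) cube([611, 16, 37]);
  translate([37, 0, 445]) cube([611, 16, 37]);
}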